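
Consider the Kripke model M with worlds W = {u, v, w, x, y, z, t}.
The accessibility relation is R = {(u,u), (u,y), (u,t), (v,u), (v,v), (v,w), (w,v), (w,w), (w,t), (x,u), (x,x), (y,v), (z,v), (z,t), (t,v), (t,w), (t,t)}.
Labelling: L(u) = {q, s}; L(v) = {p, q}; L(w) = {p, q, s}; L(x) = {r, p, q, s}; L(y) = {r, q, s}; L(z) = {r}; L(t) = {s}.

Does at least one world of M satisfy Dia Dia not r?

Recall that Dia ψ holds at a world iff ψ holds at some accessible world.
Let φ = Dia Dia not r. Evaluate φ at each world:
  u (successors {u, y, t}): φ is true.
  v (successors {u, v, w}): φ is true.
  w (successors {v, w, t}): φ is true.
  x (successors {u, x}): φ is true.
  y (successors {v}): φ is true.
  z (successors {v, t}): φ is true.
  t (successors {v, w, t}): φ is true.
Detail at u (witness):
  At u: Dia Dia not r requires Dia not r at some successor in {u, y, t}.
    Dia not r holds at u, so Dia Dia not r is true at u.
      At u: Dia not r requires not r at some successor in {u, y, t}.
        not r holds at u, so Dia not r is true at u.

Yes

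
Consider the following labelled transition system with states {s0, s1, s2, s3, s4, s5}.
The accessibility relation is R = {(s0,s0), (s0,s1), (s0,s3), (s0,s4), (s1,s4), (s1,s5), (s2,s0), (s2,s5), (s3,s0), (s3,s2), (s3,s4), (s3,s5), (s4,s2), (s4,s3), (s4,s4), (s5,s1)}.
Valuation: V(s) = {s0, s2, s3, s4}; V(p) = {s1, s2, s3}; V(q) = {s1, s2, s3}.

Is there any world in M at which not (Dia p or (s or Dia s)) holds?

Recall that Dia ψ holds at a world iff ψ holds at some accessible world.
Let φ = not (Dia p or (s or Dia s)). Evaluate φ at each world:
  s0 (successors {s0, s1, s3, s4}): φ is false.
  s1 (successors {s4, s5}): φ is false.
  s2 (successors {s0, s5}): φ is false.
  s3 (successors {s0, s2, s4, s5}): φ is false.
  s4 (successors {s2, s3, s4}): φ is false.
  s5 (successors {s1}): φ is false.
For instance, at s4:
  At s4: Dia p or (s or Dia s) is true, so not (Dia p or (s or Dia s)) is false.
    At s4: Dia p is true, s or Dia s is true, so Dia p or (s or Dia s) is true.
      At s4: Dia p requires p at some successor in {s2, s3, s4}.
        p holds at s2, so Dia p is true at s4.
      At s4: s is true, Dia s is true, so s or Dia s is true.

No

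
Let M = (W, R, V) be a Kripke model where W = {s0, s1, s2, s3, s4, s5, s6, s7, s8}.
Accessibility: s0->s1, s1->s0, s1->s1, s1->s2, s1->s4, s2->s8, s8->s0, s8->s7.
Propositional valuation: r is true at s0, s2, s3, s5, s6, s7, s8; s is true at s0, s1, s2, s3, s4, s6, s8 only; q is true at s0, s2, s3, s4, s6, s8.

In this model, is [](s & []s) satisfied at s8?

No

At s8: [](s & []s) requires s & []s at every successor {s0, s7}.
  s & []s fails at s7, so [](s & []s) is false at s8.
    At s7: s is false, []s is true, so s & []s is false.
      At s7: no accessible worlds, so []s holds vacuously.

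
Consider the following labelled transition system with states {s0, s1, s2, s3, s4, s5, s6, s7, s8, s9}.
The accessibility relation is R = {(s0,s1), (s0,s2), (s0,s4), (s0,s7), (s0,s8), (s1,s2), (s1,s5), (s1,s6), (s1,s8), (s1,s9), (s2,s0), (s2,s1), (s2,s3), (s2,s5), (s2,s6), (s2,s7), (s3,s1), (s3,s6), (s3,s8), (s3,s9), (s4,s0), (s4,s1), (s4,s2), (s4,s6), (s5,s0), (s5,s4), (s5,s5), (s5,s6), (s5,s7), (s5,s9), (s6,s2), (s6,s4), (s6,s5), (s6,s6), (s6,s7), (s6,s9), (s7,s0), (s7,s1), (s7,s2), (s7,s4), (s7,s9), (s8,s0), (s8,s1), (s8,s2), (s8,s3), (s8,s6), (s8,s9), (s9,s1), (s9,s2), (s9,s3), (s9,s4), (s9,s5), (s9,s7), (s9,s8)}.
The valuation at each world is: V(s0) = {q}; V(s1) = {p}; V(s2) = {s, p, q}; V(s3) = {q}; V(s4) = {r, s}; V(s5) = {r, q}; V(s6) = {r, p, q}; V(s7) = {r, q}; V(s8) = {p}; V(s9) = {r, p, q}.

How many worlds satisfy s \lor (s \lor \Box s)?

Let φ = s \lor (s \lor \Box s). Evaluate φ at each world:
  s0 (successors {s1, s2, s4, s7, s8}): φ is false.
  s1 (successors {s2, s5, s6, s8, s9}): φ is false.
  s2 (successors {s0, s1, s3, s5, s6, s7}): φ is true.
  s3 (successors {s1, s6, s8, s9}): φ is false.
  s4 (successors {s0, s1, s2, s6}): φ is true.
  s5 (successors {s0, s4, s5, s6, s7, s9}): φ is false.
  s6 (successors {s2, s4, s5, s6, s7, s9}): φ is false.
  s7 (successors {s0, s1, s2, s4, s9}): φ is false.
  s8 (successors {s0, s1, s2, s3, s6, s9}): φ is false.
  s9 (successors {s1, s2, s3, s4, s5, s7, s8}): φ is false.
For instance, at s7:
  At s7: s is false, s \lor \Box s is false, so s \lor (s \lor \Box s) is false.
    At s7: s is false, \Box s is false, so s \lor \Box s is false.
      At s7: \Box s requires s at every successor {s0, s1, s2, s4, s9}.
        s fails at s0, so \Box s is false at s7.
Satisfying worlds: {s2, s4}

2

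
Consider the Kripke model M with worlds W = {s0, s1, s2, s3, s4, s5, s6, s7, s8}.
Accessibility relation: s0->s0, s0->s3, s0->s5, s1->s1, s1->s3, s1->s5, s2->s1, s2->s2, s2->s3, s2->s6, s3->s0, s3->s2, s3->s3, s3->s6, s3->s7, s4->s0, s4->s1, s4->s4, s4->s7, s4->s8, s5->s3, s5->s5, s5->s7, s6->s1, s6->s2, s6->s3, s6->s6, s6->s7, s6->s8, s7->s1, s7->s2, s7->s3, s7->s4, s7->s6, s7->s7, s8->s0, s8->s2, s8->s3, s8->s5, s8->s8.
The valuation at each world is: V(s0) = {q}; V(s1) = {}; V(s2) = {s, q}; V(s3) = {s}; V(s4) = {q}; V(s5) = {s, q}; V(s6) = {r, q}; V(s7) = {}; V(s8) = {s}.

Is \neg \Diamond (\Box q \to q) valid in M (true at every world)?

No

Let φ = \neg \Diamond (\Box q \to q). Evaluate φ at each world:
  s0 (successors {s0, s3, s5}): φ is false.
  s1 (successors {s1, s3, s5}): φ is false.
  s2 (successors {s1, s2, s3, s6}): φ is false.
  s3 (successors {s0, s2, s3, s6, s7}): φ is false.
  s4 (successors {s0, s1, s4, s7, s8}): φ is false.
  s5 (successors {s3, s5, s7}): φ is false.
  s6 (successors {s1, s2, s3, s6, s7, s8}): φ is false.
  s7 (successors {s1, s2, s3, s4, s6, s7}): φ is false.
  s8 (successors {s0, s2, s3, s5, s8}): φ is false.
Detail at s0 (counterexample):
  At s0: \Diamond (\Box q \to q) is true, so \neg \Diamond (\Box q \to q) is false.
    At s0: \Diamond (\Box q \to q) requires \Box q \to q at some successor in {s0, s3, s5}.
      \Box q \to q holds at s0, so \Diamond (\Box q \to q) is true at s0.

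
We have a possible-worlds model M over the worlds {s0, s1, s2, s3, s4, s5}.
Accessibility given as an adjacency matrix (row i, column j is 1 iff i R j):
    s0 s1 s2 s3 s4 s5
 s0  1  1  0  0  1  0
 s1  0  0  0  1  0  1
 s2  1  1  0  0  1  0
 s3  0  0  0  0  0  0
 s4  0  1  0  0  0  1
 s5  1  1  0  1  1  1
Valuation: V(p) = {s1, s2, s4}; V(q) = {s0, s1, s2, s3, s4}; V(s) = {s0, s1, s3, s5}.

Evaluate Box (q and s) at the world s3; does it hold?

Yes

At s3: no accessible worlds, so Box (q and s) holds vacuously.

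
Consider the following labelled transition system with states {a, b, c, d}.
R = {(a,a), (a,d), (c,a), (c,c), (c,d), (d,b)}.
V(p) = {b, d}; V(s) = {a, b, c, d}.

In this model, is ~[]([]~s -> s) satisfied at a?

No

Recall that []ψ holds at a world iff ψ holds at every accessible world, and <>ψ holds iff ψ holds at some accessible world.
At a: []([]~s -> s) is true, so ~[]([]~s -> s) is false.
  At a: []([]~s -> s) requires []~s -> s at every successor {a, d}.
      At a: []~s is false, s is true, so []~s -> s is true.
      At d: []~s is false, s is true, so []~s -> s is true.
  So []([]~s -> s) is true at a.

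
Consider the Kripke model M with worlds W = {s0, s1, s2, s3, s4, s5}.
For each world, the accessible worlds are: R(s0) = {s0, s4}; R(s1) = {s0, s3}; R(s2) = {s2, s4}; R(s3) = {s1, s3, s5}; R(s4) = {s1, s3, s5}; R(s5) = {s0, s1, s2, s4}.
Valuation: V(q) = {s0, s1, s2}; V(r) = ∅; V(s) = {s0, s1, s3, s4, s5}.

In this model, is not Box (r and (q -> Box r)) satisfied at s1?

Yes

At s1: Box (r and (q -> Box r)) is false, so not Box (r and (q -> Box r)) is true.
  At s1: Box (r and (q -> Box r)) requires r and (q -> Box r) at every successor {s0, s3}.
    r and (q -> Box r) fails at s0, so Box (r and (q -> Box r)) is false at s1.
      At s0: r is false, q -> Box r is false, so r and (q -> Box r) is false.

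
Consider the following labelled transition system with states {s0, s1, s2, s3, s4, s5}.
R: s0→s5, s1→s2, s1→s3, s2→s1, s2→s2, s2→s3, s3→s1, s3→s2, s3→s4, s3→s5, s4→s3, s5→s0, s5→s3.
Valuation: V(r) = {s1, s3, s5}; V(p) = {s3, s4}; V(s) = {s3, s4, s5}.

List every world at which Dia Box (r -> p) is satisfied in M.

s0, s2, s3

Let φ = Dia Box (r -> p). Evaluate φ at each world:
  s0 (successors {s5}): φ is true.
  s1 (successors {s2, s3}): φ is false.
  s2 (successors {s1, s2, s3}): φ is true.
  s3 (successors {s1, s2, s4, s5}): φ is true.
  s4 (successors {s3}): φ is false.
  s5 (successors {s0, s3}): φ is false.
For instance, at s5:
  At s5: Dia Box (r -> p) requires Box (r -> p) at some successor in {s0, s3}.
    At s0: Box (r -> p) is false.
    At s3: Box (r -> p) is false.
  So Dia Box (r -> p) is false at s5.
Satisfying worlds: {s0, s2, s3}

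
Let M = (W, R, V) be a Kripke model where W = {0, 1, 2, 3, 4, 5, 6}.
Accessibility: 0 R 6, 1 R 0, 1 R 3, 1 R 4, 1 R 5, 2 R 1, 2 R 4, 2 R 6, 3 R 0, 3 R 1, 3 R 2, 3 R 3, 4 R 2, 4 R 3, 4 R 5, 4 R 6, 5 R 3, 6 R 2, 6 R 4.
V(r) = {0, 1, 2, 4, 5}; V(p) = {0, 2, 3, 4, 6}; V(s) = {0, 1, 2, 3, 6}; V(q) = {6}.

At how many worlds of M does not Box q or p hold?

Let φ = not Box q or p. Evaluate φ at each world:
  0 (successors {6}): φ is true.
  1 (successors {0, 3, 4, 5}): φ is true.
  2 (successors {1, 4, 6}): φ is true.
  3 (successors {0, 1, 2, 3}): φ is true.
  4 (successors {2, 3, 5, 6}): φ is true.
  5 (successors {3}): φ is true.
  6 (successors {2, 4}): φ is true.
For instance, at 3:
  At 3: not Box q is true, p is true, so not Box q or p is true.
    At 3: Box q is false, so not Box q is true.
      At 3: Box q requires q at every successor {0, 1, 2, 3}.
        q fails at 0, so Box q is false at 3.
Satisfying worlds: {0, 1, 2, 3, 4, 5, 6}

7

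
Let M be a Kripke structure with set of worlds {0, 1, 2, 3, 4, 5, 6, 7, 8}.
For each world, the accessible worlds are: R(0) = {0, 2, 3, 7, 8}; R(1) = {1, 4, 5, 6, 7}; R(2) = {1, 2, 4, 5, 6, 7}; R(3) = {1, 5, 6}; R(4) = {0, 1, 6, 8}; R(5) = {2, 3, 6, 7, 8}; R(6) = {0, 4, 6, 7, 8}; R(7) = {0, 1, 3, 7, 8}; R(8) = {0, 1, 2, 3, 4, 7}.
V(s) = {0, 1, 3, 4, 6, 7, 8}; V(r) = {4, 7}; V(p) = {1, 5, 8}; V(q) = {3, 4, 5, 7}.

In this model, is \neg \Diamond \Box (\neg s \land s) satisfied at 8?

Yes

At 8: \Diamond \Box (\neg s \land s) is false, so \neg \Diamond \Box (\neg s \land s) is true.
  At 8: \Diamond \Box (\neg s \land s) requires \Box (\neg s \land s) at some successor in {0, 1, 2, 3, 4, 7}.
    At 0: \Box (\neg s \land s) is false.
    At 1: \Box (\neg s \land s) is false.
    At 2: \Box (\neg s \land s) is false.
    At 3: \Box (\neg s \land s) is false.
    At 4: \Box (\neg s \land s) is false.
    At 7: \Box (\neg s \land s) is false.
  So \Diamond \Box (\neg s \land s) is false at 8.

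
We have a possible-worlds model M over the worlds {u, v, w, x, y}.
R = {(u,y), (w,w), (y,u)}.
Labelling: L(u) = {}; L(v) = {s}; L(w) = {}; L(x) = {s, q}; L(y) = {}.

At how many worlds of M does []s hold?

Recall that []ψ holds at a world iff ψ holds at every accessible world, and <>ψ holds iff ψ holds at some accessible world.
Let φ = []s. Evaluate φ at each world:
  u (successors {y}): φ is false.
  v (successors ∅): φ is true.
  w (successors {w}): φ is false.
  x (successors ∅): φ is true.
  y (successors {u}): φ is false.
For instance, at w:
  At w: []s requires s at every successor {w}.
    s fails at w, so []s is false at w.
Satisfying worlds: {v, x}

2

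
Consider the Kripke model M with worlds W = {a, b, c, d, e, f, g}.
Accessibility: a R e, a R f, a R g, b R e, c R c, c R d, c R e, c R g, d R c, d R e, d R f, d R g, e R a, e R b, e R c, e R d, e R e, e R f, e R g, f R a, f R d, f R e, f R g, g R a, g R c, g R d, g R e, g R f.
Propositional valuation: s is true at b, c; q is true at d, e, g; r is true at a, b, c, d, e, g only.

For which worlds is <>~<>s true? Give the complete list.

Let φ = <>~<>s. Evaluate φ at each world:
  a (successors {e, f, g}): φ is true.
  b (successors {e}): φ is false.
  c (successors {c, d, e, g}): φ is false.
  d (successors {c, e, f, g}): φ is true.
  e (successors {a, b, c, d, e, f, g}): φ is true.
  f (successors {a, d, e, g}): φ is true.
  g (successors {a, c, d, e, f}): φ is true.
For instance, at d:
  At d: <>~<>s requires ~<>s at some successor in {c, e, f, g}.
    ~<>s holds at f, so <>~<>s is true at d.
      At f: <>s is false, so ~<>s is true.
Satisfying worlds: {a, d, e, f, g}

a, d, e, f, g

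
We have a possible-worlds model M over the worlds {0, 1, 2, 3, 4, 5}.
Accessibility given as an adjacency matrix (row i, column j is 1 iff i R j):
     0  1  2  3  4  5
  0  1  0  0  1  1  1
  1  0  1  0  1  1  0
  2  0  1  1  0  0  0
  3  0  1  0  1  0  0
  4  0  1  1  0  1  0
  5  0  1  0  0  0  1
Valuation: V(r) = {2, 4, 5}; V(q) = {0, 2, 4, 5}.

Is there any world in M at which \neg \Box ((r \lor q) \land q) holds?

Yes

Let φ = \neg \Box ((r \lor q) \land q). Evaluate φ at each world:
  0 (successors {0, 3, 4, 5}): φ is true.
  1 (successors {1, 3, 4}): φ is true.
  2 (successors {1, 2}): φ is true.
  3 (successors {1, 3}): φ is true.
  4 (successors {1, 2, 4}): φ is true.
  5 (successors {1, 5}): φ is true.
Detail at 0 (witness):
  At 0: \Box ((r \lor q) \land q) is false, so \neg \Box ((r \lor q) \land q) is true.
    At 0: \Box ((r \lor q) \land q) requires (r \lor q) \land q at every successor {0, 3, 4, 5}.
      (r \lor q) \land q fails at 3, so \Box ((r \lor q) \land q) is false at 0.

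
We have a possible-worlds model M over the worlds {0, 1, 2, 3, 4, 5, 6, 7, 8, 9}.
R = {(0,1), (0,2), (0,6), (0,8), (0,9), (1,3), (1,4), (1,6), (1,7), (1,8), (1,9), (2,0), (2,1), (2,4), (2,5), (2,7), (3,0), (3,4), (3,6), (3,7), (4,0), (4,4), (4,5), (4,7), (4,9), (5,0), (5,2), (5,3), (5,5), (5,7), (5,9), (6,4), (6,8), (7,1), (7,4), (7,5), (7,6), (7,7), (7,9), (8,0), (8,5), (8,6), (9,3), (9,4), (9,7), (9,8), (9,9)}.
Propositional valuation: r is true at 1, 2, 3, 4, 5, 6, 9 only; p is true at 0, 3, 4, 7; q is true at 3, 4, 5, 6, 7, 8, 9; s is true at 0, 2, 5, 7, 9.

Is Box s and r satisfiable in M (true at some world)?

Let φ = Box s and r. Evaluate φ at each world:
  0 (successors {1, 2, 6, 8, 9}): φ is false.
  1 (successors {3, 4, 6, 7, 8, 9}): φ is false.
  2 (successors {0, 1, 4, 5, 7}): φ is false.
  3 (successors {0, 4, 6, 7}): φ is false.
  4 (successors {0, 4, 5, 7, 9}): φ is false.
  5 (successors {0, 2, 3, 5, 7, 9}): φ is false.
  6 (successors {4, 8}): φ is false.
  7 (successors {1, 4, 5, 6, 7, 9}): φ is false.
  8 (successors {0, 5, 6}): φ is false.
  9 (successors {3, 4, 7, 8, 9}): φ is false.
For instance, at 2:
  At 2: Box s is false, r is true, so Box s and r is false.
    At 2: Box s requires s at every successor {0, 1, 4, 5, 7}.
      s fails at 1, so Box s is false at 2.

No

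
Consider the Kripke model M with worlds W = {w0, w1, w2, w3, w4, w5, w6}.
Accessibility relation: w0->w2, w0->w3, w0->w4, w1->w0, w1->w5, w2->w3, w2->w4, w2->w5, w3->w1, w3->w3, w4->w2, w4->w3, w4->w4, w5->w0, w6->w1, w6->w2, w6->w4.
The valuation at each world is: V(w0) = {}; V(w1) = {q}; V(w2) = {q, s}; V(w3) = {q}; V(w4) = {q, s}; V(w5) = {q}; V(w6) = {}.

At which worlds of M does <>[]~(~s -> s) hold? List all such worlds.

w0, w1, w2, w3, w4, w6

Recall that []ψ holds at a world iff ψ holds at every accessible world, and <>ψ holds iff ψ holds at some accessible world.
Let φ = <>[]~(~s -> s). Evaluate φ at each world:
  w0 (successors {w2, w3, w4}): φ is true.
  w1 (successors {w0, w5}): φ is true.
  w2 (successors {w3, w4, w5}): φ is true.
  w3 (successors {w1, w3}): φ is true.
  w4 (successors {w2, w3, w4}): φ is true.
  w5 (successors {w0}): φ is false.
  w6 (successors {w1, w2, w4}): φ is true.
For instance, at w4:
  At w4: <>[]~(~s -> s) requires []~(~s -> s) at some successor in {w2, w3, w4}.
    []~(~s -> s) holds at w3, so <>[]~(~s -> s) is true at w4.
      At w3: []~(~s -> s) requires ~(~s -> s) at every successor {w1, w3}.
        At w1: ~(~s -> s) is true.
        At w3: ~(~s -> s) is true.
      So []~(~s -> s) is true at w3.
Satisfying worlds: {w0, w1, w2, w3, w4, w6}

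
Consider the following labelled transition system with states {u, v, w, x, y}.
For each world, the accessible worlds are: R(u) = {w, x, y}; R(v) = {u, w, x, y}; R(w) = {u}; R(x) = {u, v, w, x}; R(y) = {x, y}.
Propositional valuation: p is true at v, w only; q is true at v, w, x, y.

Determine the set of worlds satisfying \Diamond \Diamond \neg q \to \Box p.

w

Let φ = \Diamond \Diamond \neg q \to \Box p. Evaluate φ at each world:
  u (successors {w, x, y}): φ is false.
  v (successors {u, w, x, y}): φ is false.
  w (successors {u}): φ is true.
  x (successors {u, v, w, x}): φ is false.
  y (successors {x, y}): φ is false.
For instance, at x:
  At x: \Diamond \Diamond \neg q is true, \Box p is false, so \Diamond \Diamond \neg q \to \Box p is false.
    At x: \Diamond \Diamond \neg q requires \Diamond \neg q at some successor in {u, v, w, x}.
      \Diamond \neg q holds at v, so \Diamond \Diamond \neg q is true at x.
    At x: \Box p requires p at every successor {u, v, w, x}.
      p fails at u, so \Box p is false at x.
Satisfying worlds: {w}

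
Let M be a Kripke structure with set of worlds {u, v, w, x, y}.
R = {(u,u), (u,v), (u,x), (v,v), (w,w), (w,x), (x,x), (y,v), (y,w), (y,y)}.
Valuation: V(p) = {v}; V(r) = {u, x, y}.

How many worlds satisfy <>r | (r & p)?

4

Let φ = <>r | (r & p). Evaluate φ at each world:
  u (successors {u, v, x}): φ is true.
  v (successors {v}): φ is false.
  w (successors {w, x}): φ is true.
  x (successors {x}): φ is true.
  y (successors {v, w, y}): φ is true.
For instance, at u:
  At u: <>r is true, r & p is false, so <>r | (r & p) is true.
    At u: <>r requires r at some successor in {u, v, x}.
      r holds at u, so <>r is true at u.
Satisfying worlds: {u, w, x, y}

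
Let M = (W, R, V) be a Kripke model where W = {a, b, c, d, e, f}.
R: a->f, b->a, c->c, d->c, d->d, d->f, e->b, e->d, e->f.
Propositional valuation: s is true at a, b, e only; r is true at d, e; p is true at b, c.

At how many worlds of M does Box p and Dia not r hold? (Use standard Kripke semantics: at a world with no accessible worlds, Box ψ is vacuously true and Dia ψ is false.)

1

Let φ = Box p and Dia not r. Evaluate φ at each world:
  a (successors {f}): φ is false.
  b (successors {a}): φ is false.
  c (successors {c}): φ is true.
  d (successors {c, d, f}): φ is false.
  e (successors {b, d, f}): φ is false.
  f (successors ∅): φ is false.
For instance, at d:
  At d: Box p is false, Dia not r is true, so Box p and Dia not r is false.
    At d: Box p requires p at every successor {c, d, f}.
      p fails at d, so Box p is false at d.
    At d: Dia not r requires not r at some successor in {c, d, f}.
      not r holds at c, so Dia not r is true at d.
Satisfying worlds: {c}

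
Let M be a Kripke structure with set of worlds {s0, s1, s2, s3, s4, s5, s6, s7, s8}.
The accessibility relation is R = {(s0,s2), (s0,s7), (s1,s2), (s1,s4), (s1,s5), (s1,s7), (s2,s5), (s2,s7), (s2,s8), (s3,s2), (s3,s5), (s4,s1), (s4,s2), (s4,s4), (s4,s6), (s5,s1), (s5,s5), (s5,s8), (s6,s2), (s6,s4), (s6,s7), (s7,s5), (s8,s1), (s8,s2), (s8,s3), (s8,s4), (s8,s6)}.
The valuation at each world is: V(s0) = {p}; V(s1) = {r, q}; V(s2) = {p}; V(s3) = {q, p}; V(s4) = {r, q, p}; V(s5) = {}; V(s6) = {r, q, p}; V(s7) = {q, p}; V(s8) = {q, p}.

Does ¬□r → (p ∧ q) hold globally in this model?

No

Let φ = ¬□r → (p ∧ q). Evaluate φ at each world:
  s0 (successors {s2, s7}): φ is false.
  s1 (successors {s2, s4, s5, s7}): φ is false.
  s2 (successors {s5, s7, s8}): φ is false.
  s3 (successors {s2, s5}): φ is true.
  s4 (successors {s1, s2, s4, s6}): φ is true.
  s5 (successors {s1, s5, s8}): φ is false.
  s6 (successors {s2, s4, s7}): φ is true.
  s7 (successors {s5}): φ is true.
  s8 (successors {s1, s2, s3, s4, s6}): φ is true.
Detail at s0 (counterexample):
  At s0: ¬□r is true, p ∧ q is false, so ¬□r → (p ∧ q) is false.
    At s0: □r is false, so ¬□r is true.
      At s0: □r requires r at every successor {s2, s7}.
        r fails at s2, so □r is false at s0.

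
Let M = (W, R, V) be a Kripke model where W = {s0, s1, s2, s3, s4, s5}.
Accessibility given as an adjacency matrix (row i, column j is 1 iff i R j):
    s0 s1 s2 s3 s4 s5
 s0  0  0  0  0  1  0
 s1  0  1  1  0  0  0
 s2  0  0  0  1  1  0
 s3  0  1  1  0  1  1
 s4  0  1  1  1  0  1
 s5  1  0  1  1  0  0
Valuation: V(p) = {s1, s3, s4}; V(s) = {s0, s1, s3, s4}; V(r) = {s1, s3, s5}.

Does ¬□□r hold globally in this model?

Yes

Recall that □ψ holds at a world iff ψ holds at every accessible world, and ◇ψ holds iff ψ holds at some accessible world.
Let φ = ¬□□r. Evaluate φ at each world:
  s0 (successors {s4}): φ is true.
  s1 (successors {s1, s2}): φ is true.
  s2 (successors {s3, s4}): φ is true.
  s3 (successors {s1, s2, s4, s5}): φ is true.
  s4 (successors {s1, s2, s3, s5}): φ is true.
  s5 (successors {s0, s2, s3}): φ is true.
For instance, at s4:
  At s4: □□r is false, so ¬□□r is true.
    At s4: □□r requires □r at every successor {s1, s2, s3, s5}.
      □r fails at s1, so □□r is false at s4.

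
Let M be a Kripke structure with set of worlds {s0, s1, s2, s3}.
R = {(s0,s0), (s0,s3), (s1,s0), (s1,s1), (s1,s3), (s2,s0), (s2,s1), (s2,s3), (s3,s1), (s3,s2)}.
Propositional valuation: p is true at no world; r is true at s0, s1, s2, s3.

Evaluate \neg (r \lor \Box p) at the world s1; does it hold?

At s1: r \lor \Box p is true, so \neg (r \lor \Box p) is false.
  At s1: r is true, \Box p is false, so r \lor \Box p is true.
    At s1: \Box p requires p at every successor {s0, s1, s3}.
      p fails at s0, so \Box p is false at s1.

No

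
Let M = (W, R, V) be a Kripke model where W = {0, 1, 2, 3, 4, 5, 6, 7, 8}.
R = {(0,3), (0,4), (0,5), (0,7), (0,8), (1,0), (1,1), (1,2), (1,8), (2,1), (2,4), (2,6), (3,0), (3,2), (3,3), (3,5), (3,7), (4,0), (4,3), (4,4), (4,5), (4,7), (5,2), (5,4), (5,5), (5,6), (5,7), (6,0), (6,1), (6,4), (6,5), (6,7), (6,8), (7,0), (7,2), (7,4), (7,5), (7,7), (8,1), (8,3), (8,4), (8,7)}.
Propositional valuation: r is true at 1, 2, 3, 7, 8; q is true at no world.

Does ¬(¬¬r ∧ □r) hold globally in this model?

Yes

Let φ = ¬(¬¬r ∧ □r). Evaluate φ at each world:
  0 (successors {3, 4, 5, 7, 8}): φ is true.
  1 (successors {0, 1, 2, 8}): φ is true.
  2 (successors {1, 4, 6}): φ is true.
  3 (successors {0, 2, 3, 5, 7}): φ is true.
  4 (successors {0, 3, 4, 5, 7}): φ is true.
  5 (successors {2, 4, 5, 6, 7}): φ is true.
  6 (successors {0, 1, 4, 5, 7, 8}): φ is true.
  7 (successors {0, 2, 4, 5, 7}): φ is true.
  8 (successors {1, 3, 4, 7}): φ is true.
For instance, at 7:
  At 7: ¬¬r ∧ □r is false, so ¬(¬¬r ∧ □r) is true.
    At 7: ¬¬r is true, □r is false, so ¬¬r ∧ □r is false.
      At 7: □r requires r at every successor {0, 2, 4, 5, 7}.
        r fails at 0, so □r is false at 7.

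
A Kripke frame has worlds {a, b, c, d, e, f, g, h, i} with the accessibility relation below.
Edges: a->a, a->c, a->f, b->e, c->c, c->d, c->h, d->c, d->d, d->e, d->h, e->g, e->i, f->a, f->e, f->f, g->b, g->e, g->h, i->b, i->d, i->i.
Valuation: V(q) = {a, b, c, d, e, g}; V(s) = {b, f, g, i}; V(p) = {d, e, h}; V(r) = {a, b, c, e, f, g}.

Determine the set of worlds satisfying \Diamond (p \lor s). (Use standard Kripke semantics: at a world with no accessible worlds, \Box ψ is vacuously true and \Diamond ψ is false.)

a, b, c, d, e, f, g, i

Let φ = \Diamond (p \lor s). Evaluate φ at each world:
  a (successors {a, c, f}): φ is true.
  b (successors {e}): φ is true.
  c (successors {c, d, h}): φ is true.
  d (successors {c, d, e, h}): φ is true.
  e (successors {g, i}): φ is true.
  f (successors {a, e, f}): φ is true.
  g (successors {b, e, h}): φ is true.
  h (successors ∅): φ is false.
  i (successors {b, d, i}): φ is true.
For instance, at i:
  At i: \Diamond (p \lor s) requires p \lor s at some successor in {b, d, i}.
    p \lor s holds at b, so \Diamond (p \lor s) is true at i.
Satisfying worlds: {a, b, c, d, e, f, g, i}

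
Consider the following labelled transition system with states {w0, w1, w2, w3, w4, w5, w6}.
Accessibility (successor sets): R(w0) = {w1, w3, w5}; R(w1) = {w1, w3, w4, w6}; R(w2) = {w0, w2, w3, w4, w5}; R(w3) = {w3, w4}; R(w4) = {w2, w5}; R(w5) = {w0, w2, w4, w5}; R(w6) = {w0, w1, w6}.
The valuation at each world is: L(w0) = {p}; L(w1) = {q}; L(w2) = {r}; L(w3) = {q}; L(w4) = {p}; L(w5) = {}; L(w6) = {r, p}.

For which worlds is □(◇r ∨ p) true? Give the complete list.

Let φ = □(◇r ∨ p). Evaluate φ at each world:
  w0 (successors {w1, w3, w5}): φ is false.
  w1 (successors {w1, w3, w4, w6}): φ is false.
  w2 (successors {w0, w2, w3, w4, w5}): φ is false.
  w3 (successors {w3, w4}): φ is false.
  w4 (successors {w2, w5}): φ is true.
  w5 (successors {w0, w2, w4, w5}): φ is true.
  w6 (successors {w0, w1, w6}): φ is true.
For instance, at w4:
  At w4: □(◇r ∨ p) requires ◇r ∨ p at every successor {w2, w5}.
      At w2: ◇r is true, p is false, so ◇r ∨ p is true.
      At w5: ◇r is true, p is false, so ◇r ∨ p is true.
  So □(◇r ∨ p) is true at w4.
Satisfying worlds: {w4, w5, w6}

w4, w5, w6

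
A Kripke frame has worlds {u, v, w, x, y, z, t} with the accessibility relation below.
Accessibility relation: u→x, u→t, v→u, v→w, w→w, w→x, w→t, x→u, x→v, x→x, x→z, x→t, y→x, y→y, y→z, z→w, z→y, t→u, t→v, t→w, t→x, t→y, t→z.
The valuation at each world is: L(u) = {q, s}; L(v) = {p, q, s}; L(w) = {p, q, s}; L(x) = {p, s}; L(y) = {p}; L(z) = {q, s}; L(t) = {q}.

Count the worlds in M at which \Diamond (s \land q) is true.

6

Let φ = \Diamond (s \land q). Evaluate φ at each world:
  u (successors {x, t}): φ is false.
  v (successors {u, w}): φ is true.
  w (successors {w, x, t}): φ is true.
  x (successors {u, v, x, z, t}): φ is true.
  y (successors {x, y, z}): φ is true.
  z (successors {w, y}): φ is true.
  t (successors {u, v, w, x, y, z}): φ is true.
For instance, at u:
  At u: \Diamond (s \land q) requires s \land q at some successor in {x, t}.
    At x: s \land q is false.
    At t: s \land q is false.
  So \Diamond (s \land q) is false at u.
Satisfying worlds: {v, w, x, y, z, t}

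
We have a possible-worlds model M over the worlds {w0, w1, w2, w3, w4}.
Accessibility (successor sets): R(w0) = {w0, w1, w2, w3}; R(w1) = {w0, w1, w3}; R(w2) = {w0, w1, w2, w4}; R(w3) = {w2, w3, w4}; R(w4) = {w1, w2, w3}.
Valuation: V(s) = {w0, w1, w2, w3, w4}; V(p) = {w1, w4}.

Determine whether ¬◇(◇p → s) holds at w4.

At w4: ◇(◇p → s) is true, so ¬◇(◇p → s) is false.
  At w4: ◇(◇p → s) requires ◇p → s at some successor in {w1, w2, w3}.
    ◇p → s holds at w1, so ◇(◇p → s) is true at w4.
      At w1: ◇p is true, s is true, so ◇p → s is true.

No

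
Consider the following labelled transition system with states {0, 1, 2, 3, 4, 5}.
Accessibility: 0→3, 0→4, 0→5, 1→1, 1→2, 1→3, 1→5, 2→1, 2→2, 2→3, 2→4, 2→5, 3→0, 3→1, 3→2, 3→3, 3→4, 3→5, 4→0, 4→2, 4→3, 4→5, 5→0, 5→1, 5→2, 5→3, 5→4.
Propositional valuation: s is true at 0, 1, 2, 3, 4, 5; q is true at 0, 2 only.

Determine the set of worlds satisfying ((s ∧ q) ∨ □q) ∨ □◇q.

Let φ = ((s ∧ q) ∨ □q) ∨ □◇q. Evaluate φ at each world:
  0 (successors {3, 4, 5}): φ is true.
  1 (successors {1, 2, 3, 5}): φ is true.
  2 (successors {1, 2, 3, 4, 5}): φ is true.
  3 (successors {0, 1, 2, 3, 4, 5}): φ is false.
  4 (successors {0, 2, 3, 5}): φ is false.
  5 (successors {0, 1, 2, 3, 4}): φ is false.
For instance, at 2:
  At 2: (s ∧ q) ∨ □q is true, □◇q is true, so ((s ∧ q) ∨ □q) ∨ □◇q is true.
    At 2: s ∧ q is true, □q is false, so (s ∧ q) ∨ □q is true.
      At 2: □q requires q at every successor {1, 2, 3, 4, 5}.
        q fails at 1, so □q is false at 2.
    At 2: □◇q requires ◇q at every successor {1, 2, 3, 4, 5}.
      At 1: ◇q is true.
      At 2: ◇q is true.
      At 3: ◇q is true.
      At 4: ◇q is true.
      At 5: ◇q is true.
    So □◇q is true at 2.
Satisfying worlds: {0, 1, 2}

0, 1, 2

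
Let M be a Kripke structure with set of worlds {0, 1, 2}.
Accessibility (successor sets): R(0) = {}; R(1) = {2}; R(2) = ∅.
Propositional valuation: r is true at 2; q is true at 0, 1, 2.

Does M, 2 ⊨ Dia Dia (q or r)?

No

At 2: no accessible worlds, so Dia Dia (q or r) is false.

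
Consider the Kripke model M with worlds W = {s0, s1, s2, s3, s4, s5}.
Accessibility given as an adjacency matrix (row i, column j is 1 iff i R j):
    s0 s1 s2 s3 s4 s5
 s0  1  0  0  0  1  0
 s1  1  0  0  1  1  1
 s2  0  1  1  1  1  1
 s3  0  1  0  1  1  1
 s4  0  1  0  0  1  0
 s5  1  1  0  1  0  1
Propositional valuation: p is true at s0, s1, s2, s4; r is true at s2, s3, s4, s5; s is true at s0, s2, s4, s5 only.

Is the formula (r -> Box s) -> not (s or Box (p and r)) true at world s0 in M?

At s0: r -> Box s is true, not (s or Box (p and r)) is false, so (r -> Box s) -> not (s or Box (p and r)) is false.
  At s0: r is false, Box s is true, so r -> Box s is true.
    At s0: Box s requires s at every successor {s0, s4}.
      At s0: s is true.
      At s4: s is true.
    So Box s is true at s0.
  At s0: s or Box (p and r) is true, so not (s or Box (p and r)) is false.
    At s0: s is true, Box (p and r) is false, so s or Box (p and r) is true.
      At s0: Box (p and r) requires p and r at every successor {s0, s4}.
        p and r fails at s0, so Box (p and r) is false at s0.

No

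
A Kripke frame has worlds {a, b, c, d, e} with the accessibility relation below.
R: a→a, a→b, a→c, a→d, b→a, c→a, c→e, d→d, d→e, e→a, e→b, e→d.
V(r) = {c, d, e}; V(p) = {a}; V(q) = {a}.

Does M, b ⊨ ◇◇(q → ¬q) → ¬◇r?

At b: ◇◇(q → ¬q) is true, ¬◇r is true, so ◇◇(q → ¬q) → ¬◇r is true.
  At b: ◇◇(q → ¬q) requires ◇(q → ¬q) at some successor in {a}.
    ◇(q → ¬q) holds at a, so ◇◇(q → ¬q) is true at b.
      At a: ◇(q → ¬q) requires q → ¬q at some successor in {a, b, c, d}.
        q → ¬q holds at b, so ◇(q → ¬q) is true at a.
  At b: ◇r is false, so ¬◇r is true.
    At b: ◇r requires r at some successor in {a}.
      At a: r is false.
    So ◇r is false at b.

Yes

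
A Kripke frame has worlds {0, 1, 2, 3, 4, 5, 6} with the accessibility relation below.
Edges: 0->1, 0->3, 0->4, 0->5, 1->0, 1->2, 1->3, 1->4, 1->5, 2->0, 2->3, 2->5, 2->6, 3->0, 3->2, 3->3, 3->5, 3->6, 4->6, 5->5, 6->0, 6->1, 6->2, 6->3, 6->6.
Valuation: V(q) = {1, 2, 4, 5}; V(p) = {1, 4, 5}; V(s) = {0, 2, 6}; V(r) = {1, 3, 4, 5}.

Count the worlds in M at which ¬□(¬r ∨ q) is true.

Let φ = ¬□(¬r ∨ q). Evaluate φ at each world:
  0 (successors {1, 3, 4, 5}): φ is true.
  1 (successors {0, 2, 3, 4, 5}): φ is true.
  2 (successors {0, 3, 5, 6}): φ is true.
  3 (successors {0, 2, 3, 5, 6}): φ is true.
  4 (successors {6}): φ is false.
  5 (successors {5}): φ is false.
  6 (successors {0, 1, 2, 3, 6}): φ is true.
For instance, at 0:
  At 0: □(¬r ∨ q) is false, so ¬□(¬r ∨ q) is true.
    At 0: □(¬r ∨ q) requires ¬r ∨ q at every successor {1, 3, 4, 5}.
      ¬r ∨ q fails at 3, so □(¬r ∨ q) is false at 0.
Satisfying worlds: {0, 1, 2, 3, 6}

5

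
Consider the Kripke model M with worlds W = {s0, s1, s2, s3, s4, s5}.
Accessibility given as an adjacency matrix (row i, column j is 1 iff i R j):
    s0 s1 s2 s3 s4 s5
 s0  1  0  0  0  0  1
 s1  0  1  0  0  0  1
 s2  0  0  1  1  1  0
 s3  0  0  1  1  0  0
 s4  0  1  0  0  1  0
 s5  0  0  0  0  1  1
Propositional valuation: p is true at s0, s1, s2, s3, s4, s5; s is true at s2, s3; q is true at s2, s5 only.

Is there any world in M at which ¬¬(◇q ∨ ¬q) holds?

Yes

Recall that ◇ψ holds at a world iff ψ holds at some accessible world.
Let φ = ¬¬(◇q ∨ ¬q). Evaluate φ at each world:
  s0 (successors {s0, s5}): φ is true.
  s1 (successors {s1, s5}): φ is true.
  s2 (successors {s2, s3, s4}): φ is true.
  s3 (successors {s2, s3}): φ is true.
  s4 (successors {s1, s4}): φ is true.
  s5 (successors {s4, s5}): φ is true.
Detail at s0 (witness):
  At s0: ¬(◇q ∨ ¬q) is false, so ¬¬(◇q ∨ ¬q) is true.
    At s0: ◇q ∨ ¬q is true, so ¬(◇q ∨ ¬q) is false.
      At s0: ◇q is true, ¬q is true, so ◇q ∨ ¬q is true.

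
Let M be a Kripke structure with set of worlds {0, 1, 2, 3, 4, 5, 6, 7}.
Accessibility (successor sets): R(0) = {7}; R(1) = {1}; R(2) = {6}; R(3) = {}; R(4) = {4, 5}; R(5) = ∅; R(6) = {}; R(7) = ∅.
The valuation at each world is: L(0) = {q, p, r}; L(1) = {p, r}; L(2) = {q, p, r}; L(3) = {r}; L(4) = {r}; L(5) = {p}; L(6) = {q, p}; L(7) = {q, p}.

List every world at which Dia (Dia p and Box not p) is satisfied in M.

Recall that Box ψ holds at a world iff ψ holds at every accessible world, and Dia ψ holds iff ψ holds at some accessible world.
Let φ = Dia (Dia p and Box not p). Evaluate φ at each world:
  0 (successors {7}): φ is false.
  1 (successors {1}): φ is false.
  2 (successors {6}): φ is false.
  3 (successors ∅): φ is false.
  4 (successors {4, 5}): φ is false.
  5 (successors ∅): φ is false.
  6 (successors ∅): φ is false.
  7 (successors ∅): φ is false.
For instance, at 4:
  At 4: Dia (Dia p and Box not p) requires Dia p and Box not p at some successor in {4, 5}.
    At 4: Dia p and Box not p is false.
    At 5: Dia p and Box not p is false.
  So Dia (Dia p and Box not p) is false at 4.
Satisfying worlds: none.

none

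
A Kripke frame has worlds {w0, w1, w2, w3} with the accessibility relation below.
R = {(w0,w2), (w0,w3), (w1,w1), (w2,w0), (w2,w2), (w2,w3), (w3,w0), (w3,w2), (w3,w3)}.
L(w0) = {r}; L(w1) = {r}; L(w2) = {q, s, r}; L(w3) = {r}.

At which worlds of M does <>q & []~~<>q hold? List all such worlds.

Recall that []ψ holds at a world iff ψ holds at every accessible world, and <>ψ holds iff ψ holds at some accessible world.
Let φ = <>q & []~~<>q. Evaluate φ at each world:
  w0 (successors {w2, w3}): φ is true.
  w1 (successors {w1}): φ is false.
  w2 (successors {w0, w2, w3}): φ is true.
  w3 (successors {w0, w2, w3}): φ is true.
For instance, at w3:
  At w3: <>q is true, []~~<>q is true, so <>q & []~~<>q is true.
    At w3: <>q requires q at some successor in {w0, w2, w3}.
      q holds at w2, so <>q is true at w3.
    At w3: []~~<>q requires ~~<>q at every successor {w0, w2, w3}.
      At w0: ~~<>q is true.
      At w2: ~~<>q is true.
      At w3: ~~<>q is true.
    So []~~<>q is true at w3.
Satisfying worlds: {w0, w2, w3}

w0, w2, w3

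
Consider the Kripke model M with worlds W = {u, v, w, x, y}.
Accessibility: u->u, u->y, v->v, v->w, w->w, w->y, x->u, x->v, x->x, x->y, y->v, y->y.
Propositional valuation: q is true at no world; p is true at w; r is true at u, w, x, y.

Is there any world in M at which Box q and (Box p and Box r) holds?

Recall that Box ψ holds at a world iff ψ holds at every accessible world, and Dia ψ holds iff ψ holds at some accessible world.
Let φ = Box q and (Box p and Box r). Evaluate φ at each world:
  u (successors {u, y}): φ is false.
  v (successors {v, w}): φ is false.
  w (successors {w, y}): φ is false.
  x (successors {u, v, x, y}): φ is false.
  y (successors {v, y}): φ is false.
For instance, at u:
  At u: Box q is false, Box p and Box r is false, so Box q and (Box p and Box r) is false.
    At u: Box q requires q at every successor {u, y}.
      q fails at u, so Box q is false at u.
    At u: Box p is false, Box r is true, so Box p and Box r is false.
      At u: Box p requires p at every successor {u, y}.
        p fails at u, so Box p is false at u.
      At u: Box r requires r at every successor {u, y}.
        At u: r is true.
        At y: r is true.
      So Box r is true at u.

No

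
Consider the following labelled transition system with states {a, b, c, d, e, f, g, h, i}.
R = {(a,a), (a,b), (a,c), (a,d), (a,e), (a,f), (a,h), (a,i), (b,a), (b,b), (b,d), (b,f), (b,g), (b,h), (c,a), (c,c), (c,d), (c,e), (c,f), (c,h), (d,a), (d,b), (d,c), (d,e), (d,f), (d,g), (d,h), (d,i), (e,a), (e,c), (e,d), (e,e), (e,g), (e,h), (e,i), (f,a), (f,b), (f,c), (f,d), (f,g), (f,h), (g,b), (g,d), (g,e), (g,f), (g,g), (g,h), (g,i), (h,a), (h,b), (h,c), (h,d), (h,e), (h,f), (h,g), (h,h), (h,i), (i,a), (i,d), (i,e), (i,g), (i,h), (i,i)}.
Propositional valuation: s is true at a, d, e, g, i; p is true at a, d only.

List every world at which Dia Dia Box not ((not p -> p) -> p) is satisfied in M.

none

Let φ = Dia Dia Box not ((not p -> p) -> p). Evaluate φ at each world:
  a (successors {a, b, c, d, e, f, h, i}): φ is false.
  b (successors {a, b, d, f, g, h}): φ is false.
  c (successors {a, c, d, e, f, h}): φ is false.
  d (successors {a, b, c, e, f, g, h, i}): φ is false.
  e (successors {a, c, d, e, g, h, i}): φ is false.
  f (successors {a, b, c, d, g, h}): φ is false.
  g (successors {b, d, e, f, g, h, i}): φ is false.
  h (successors {a, b, c, d, e, f, g, h, i}): φ is false.
  i (successors {a, d, e, g, h, i}): φ is false.
For instance, at g:
  At g: Dia Dia Box not ((not p -> p) -> p) requires Dia Box not ((not p -> p) -> p) at some successor in {b, d, e, f, g, h, i}.
    At b: Dia Box not ((not p -> p) -> p) is false.
    At d: Dia Box not ((not p -> p) -> p) is false.
    At e: Dia Box not ((not p -> p) -> p) is false.
    At f: Dia Box not ((not p -> p) -> p) is false.
    At g: Dia Box not ((not p -> p) -> p) is false.
    At h: Dia Box not ((not p -> p) -> p) is false.
    At i: Dia Box not ((not p -> p) -> p) is false.
  So Dia Dia Box not ((not p -> p) -> p) is false at g.
Satisfying worlds: none.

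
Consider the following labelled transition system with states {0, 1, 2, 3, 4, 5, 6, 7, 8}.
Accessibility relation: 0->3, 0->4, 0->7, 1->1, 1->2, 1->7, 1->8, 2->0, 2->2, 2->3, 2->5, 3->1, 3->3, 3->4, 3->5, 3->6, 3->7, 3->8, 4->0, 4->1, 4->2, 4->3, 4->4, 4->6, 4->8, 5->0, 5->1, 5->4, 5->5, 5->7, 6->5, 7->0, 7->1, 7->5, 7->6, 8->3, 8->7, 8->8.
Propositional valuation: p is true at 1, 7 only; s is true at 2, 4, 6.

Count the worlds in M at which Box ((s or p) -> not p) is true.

Let φ = Box ((s or p) -> not p). Evaluate φ at each world:
  0 (successors {3, 4, 7}): φ is false.
  1 (successors {1, 2, 7, 8}): φ is false.
  2 (successors {0, 2, 3, 5}): φ is true.
  3 (successors {1, 3, 4, 5, 6, 7, 8}): φ is false.
  4 (successors {0, 1, 2, 3, 4, 6, 8}): φ is false.
  5 (successors {0, 1, 4, 5, 7}): φ is false.
  6 (successors {5}): φ is true.
  7 (successors {0, 1, 5, 6}): φ is false.
  8 (successors {3, 7, 8}): φ is false.
For instance, at 6:
  At 6: Box ((s or p) -> not p) requires (s or p) -> not p at every successor {5}.
    At 5: (s or p) -> not p is true.
  So Box ((s or p) -> not p) is true at 6.
Satisfying worlds: {2, 6}

2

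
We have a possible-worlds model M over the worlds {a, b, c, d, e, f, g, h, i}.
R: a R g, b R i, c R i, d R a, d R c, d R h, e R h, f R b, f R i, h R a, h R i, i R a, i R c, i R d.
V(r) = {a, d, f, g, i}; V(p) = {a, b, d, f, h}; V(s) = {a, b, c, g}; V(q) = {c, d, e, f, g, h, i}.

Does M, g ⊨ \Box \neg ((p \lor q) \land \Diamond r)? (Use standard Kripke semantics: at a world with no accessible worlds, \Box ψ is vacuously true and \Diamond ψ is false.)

At g: no accessible worlds, so \Box \neg ((p \lor q) \land \Diamond r) holds vacuously.

Yes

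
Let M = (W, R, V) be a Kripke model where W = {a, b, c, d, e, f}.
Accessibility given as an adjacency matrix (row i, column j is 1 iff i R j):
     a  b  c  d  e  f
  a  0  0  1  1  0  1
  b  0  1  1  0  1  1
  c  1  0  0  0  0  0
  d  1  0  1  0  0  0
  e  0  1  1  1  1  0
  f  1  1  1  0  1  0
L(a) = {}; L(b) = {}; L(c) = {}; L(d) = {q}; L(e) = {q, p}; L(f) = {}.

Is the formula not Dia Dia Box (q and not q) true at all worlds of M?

Let φ = not Dia Dia Box (q and not q). Evaluate φ at each world:
  a (successors {c, d, f}): φ is true.
  b (successors {b, c, e, f}): φ is true.
  c (successors {a}): φ is true.
  d (successors {a, c}): φ is true.
  e (successors {b, c, d, e}): φ is true.
  f (successors {a, b, c, e}): φ is true.
For instance, at e:
  At e: Dia Dia Box (q and not q) is false, so not Dia Dia Box (q and not q) is true.
    At e: Dia Dia Box (q and not q) requires Dia Box (q and not q) at some successor in {b, c, d, e}.
      At b: Dia Box (q and not q) is false.
      At c: Dia Box (q and not q) is false.
      At d: Dia Box (q and not q) is false.
      At e: Dia Box (q and not q) is false.
    So Dia Dia Box (q and not q) is false at e.

Yes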